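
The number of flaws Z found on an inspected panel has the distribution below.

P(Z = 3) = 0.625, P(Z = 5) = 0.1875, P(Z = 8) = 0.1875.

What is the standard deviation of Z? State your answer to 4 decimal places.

1.9274

E[Z] = (3)(0.625) + (5)(0.1875) + (8)(0.1875) = 4.3125
E[Z²] = (3)²(0.625) + (5)²(0.1875) + (8)²(0.1875) = 22.3125
var(Z) = E[Z²] − (E[Z])² = 22.3125 − (4.3125)² = 3.71484375
σ(Z) = √3.71484375 ≈ 1.9274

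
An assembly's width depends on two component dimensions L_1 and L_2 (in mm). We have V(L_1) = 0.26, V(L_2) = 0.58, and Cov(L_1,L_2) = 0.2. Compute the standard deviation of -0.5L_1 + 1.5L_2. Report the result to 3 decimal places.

V(-0.5L_1 + 1.5L_2) = (-0.5)²·V(L_1) + (1.5)²·V(L_2) + 2·(-0.5)·(1.5)·Cov(L_1,L_2)
= 0.25·0.26 + 2.25·0.58 + -1.5·0.2 = 1.07
σ(-0.5L_1 + 1.5L_2) = √1.07 ≈ 1.034

1.034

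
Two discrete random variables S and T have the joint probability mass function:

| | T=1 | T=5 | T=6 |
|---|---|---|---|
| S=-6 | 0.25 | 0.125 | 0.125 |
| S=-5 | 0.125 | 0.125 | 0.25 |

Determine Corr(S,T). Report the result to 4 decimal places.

0.2765

E[S] = -5.5,  E[T] = 3.875
E[ST] = -21
Cov(S,T) = E[ST] − E[S]E[T] = -21 − (-5.5)(3.875) = 0.3125
var(S) = 0.25,  var(T) = 5.109375
ρ = 0.3125 / √(0.25·5.109375) ≈ 0.2765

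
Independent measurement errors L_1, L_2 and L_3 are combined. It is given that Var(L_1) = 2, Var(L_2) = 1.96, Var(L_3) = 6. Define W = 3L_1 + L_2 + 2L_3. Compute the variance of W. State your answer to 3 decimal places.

43.960

By independence, Var(W) = (3)²Var(L_1) + (1)²Var(L_2) + (2)²Var(L_3)
= (3)²·2 + (1)²·1.96 + (2)²·6 = 43.96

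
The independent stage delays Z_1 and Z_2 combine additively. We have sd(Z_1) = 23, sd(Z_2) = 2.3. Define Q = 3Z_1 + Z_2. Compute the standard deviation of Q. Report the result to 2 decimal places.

69.04

Var(Z_1) = 529, Var(Z_2) = 5.29
By independence, Var(Q) = (3)²Var(Z_1) + (1)²Var(Z_2)
= (3)²·529 + (1)²·5.29 = 4766.29
sd(Q) = √4766.29 ≈ 69.04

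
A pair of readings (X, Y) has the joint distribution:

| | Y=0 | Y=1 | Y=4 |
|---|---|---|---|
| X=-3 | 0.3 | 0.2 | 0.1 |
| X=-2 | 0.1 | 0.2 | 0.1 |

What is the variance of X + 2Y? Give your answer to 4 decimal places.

E[X] = -2.6,  E[Y] = 1.2,  E[XY] = -3
V(X) = 7 − (-2.6)² = 0.24;  V(Y) = 3.6 − (1.2)² = 2.16
Cov(X,Y) = -3 − (-2.6)(1.2) = 0.12
V(X + 2Y) = (1)²·0.24 + (2)²·2.16 + 2·(1)·(2)·0.12 = 9.36

9.3600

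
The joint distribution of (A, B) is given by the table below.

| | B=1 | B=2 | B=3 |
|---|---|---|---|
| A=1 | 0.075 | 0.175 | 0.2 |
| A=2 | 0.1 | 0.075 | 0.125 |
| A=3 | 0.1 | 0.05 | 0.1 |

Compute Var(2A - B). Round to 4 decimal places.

E[A] = 1.8,  E[B] = 2.15,  E[AB] = 3.775
Var(A) = 3.9 − (1.8)² = 0.66;  Var(B) = 5.3 − (2.15)² = 0.6775
cov(A,B) = 3.775 − (1.8)(2.15) = -0.095
Var(2A - B) = (2)²·0.66 + (-1)²·0.6775 + 2·(2)·(-1)·-0.095 = 3.6975

3.6975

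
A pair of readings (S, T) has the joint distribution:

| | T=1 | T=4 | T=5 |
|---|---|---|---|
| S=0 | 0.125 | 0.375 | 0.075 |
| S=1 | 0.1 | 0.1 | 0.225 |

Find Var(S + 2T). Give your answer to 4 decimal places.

9.3194

E[S] = 0.425,  E[T] = 3.625,  E[ST] = 1.625
Var(S) = 0.425 − (0.425)² = 0.244375;  Var(T) = 15.325 − (3.625)² = 2.184375
cov(S,T) = 1.625 − (0.425)(3.625) = 0.084375
Var(S + 2T) = (1)²·0.244375 + (2)²·2.184375 + 2·(1)·(2)·0.084375 = 9.319375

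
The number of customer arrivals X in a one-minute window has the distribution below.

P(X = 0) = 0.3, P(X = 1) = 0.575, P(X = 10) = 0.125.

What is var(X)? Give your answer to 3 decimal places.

E[X] = (0)(0.3) + (1)(0.575) + (10)(0.125) = 1.825
E[X²] = (0)²(0.3) + (1)²(0.575) + (10)²(0.125) = 13.075
var(X) = E[X²] − (E[X])² = 13.075 − (1.825)² = 9.744375

9.744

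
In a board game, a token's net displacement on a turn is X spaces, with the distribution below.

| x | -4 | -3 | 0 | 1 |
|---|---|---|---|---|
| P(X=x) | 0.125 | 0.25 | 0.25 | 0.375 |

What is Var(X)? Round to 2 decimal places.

E[X] = (-4)(0.125) + (-3)(0.25) + (0)(0.25) + (1)(0.375) = -0.875
E[X²] = (-4)²(0.125) + (-3)²(0.25) + (0)²(0.25) + (1)²(0.375) = 4.625
Var(X) = E[X²] − (E[X])² = 4.625 − (-0.875)² = 3.859375

3.86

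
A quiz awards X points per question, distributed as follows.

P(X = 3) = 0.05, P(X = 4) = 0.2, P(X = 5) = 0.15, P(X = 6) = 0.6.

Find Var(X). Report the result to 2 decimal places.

E[X] = (3)(0.05) + (4)(0.2) + (5)(0.15) + (6)(0.6) = 5.3
E[X²] = (3)²(0.05) + (4)²(0.2) + (5)²(0.15) + (6)²(0.6) = 29
Var(X) = E[X²] − (E[X])² = 29 − (5.3)² = 0.91

0.91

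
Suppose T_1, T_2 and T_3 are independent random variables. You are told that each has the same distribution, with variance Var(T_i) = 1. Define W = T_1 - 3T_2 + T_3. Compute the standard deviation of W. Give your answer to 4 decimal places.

3.3166

By independence, Var(W) = (1)²Var(T_1) + (-3)²Var(T_2) + (1)²Var(T_3)
= (1)²·1 + (-3)²·1 + (1)²·1 = 11
σ(W) = √11 ≈ 3.3166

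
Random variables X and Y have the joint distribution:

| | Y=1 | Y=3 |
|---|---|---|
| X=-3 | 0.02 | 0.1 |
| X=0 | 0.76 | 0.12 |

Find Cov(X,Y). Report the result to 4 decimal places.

-0.4416

E[X] = -0.36,  E[Y] = 1.44
E[XY] = -0.96
Cov(X,Y) = E[XY] − E[X]E[Y] = -0.96 − (-0.36)(1.44) = -0.4416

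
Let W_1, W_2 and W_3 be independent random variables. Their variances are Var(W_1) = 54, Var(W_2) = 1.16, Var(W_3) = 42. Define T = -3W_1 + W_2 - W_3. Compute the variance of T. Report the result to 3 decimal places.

By independence, Var(T) = (-3)²Var(W_1) + (1)²Var(W_2) + (-1)²Var(W_3)
= (-3)²·54 + (1)²·1.16 + (-1)²·42 = 529.16

529.160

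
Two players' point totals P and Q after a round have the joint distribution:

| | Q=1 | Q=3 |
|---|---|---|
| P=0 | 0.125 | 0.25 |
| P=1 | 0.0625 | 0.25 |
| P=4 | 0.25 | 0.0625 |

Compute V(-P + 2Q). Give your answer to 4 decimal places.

E[P] = 1.5625,  E[Q] = 2.125,  E[PQ] = 2.5625
V(P) = 5.3125 − (1.5625)² = 2.87109375;  V(Q) = 5.5 − (2.125)² = 0.984375
Cov(P,Q) = 2.5625 − (1.5625)(2.125) = -0.7578125
V(-P + 2Q) = (-1)²·2.87109375 + (2)²·0.984375 + 2·(-1)·(2)·-0.7578125 = 9.83984375

9.8398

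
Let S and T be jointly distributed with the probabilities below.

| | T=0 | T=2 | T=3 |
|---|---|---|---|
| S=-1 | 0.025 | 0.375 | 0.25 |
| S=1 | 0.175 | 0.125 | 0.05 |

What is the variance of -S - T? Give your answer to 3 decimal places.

E[S] = -0.3,  E[T] = 1.9,  E[ST] = -1.1
var(S) = 1 − (-0.3)² = 0.91;  var(T) = 4.7 − (1.9)² = 1.09
cov(S,T) = -1.1 − (-0.3)(1.9) = -0.53
var(-S - T) = (-1)²·0.91 + (-1)²·1.09 + 2·(-1)·(-1)·-0.53 = 0.94

0.940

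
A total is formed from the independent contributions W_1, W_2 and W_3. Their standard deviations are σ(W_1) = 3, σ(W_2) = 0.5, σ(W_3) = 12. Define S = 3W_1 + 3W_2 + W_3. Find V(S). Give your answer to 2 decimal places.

227.25

V(W_1) = 9, V(W_2) = 0.25, V(W_3) = 144
By independence, V(S) = (3)²V(W_1) + (3)²V(W_2) + (1)²V(W_3)
= (3)²·9 + (3)²·0.25 + (1)²·144 = 227.25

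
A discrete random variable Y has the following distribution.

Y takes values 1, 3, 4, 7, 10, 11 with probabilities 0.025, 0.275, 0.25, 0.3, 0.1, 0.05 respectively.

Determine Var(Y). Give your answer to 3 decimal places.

E[Y] = (1)(0.025) + (3)(0.275) + (4)(0.25) + (7)(0.3) + (10)(0.1) + (11)(0.05) = 5.5
E[Y²] = (1)²(0.025) + (3)²(0.275) + (4)²(0.25) + (7)²(0.3) + (10)²(0.1) + (11)²(0.05) = 37.25
Var(Y) = E[Y²] − (E[Y])² = 37.25 − (5.5)² = 7

7.000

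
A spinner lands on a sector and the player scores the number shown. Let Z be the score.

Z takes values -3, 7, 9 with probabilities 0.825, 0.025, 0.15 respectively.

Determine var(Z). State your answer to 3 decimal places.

E[Z] = (-3)(0.825) + (7)(0.025) + (9)(0.15) = -0.95
E[Z²] = (-3)²(0.825) + (7)²(0.025) + (9)²(0.15) = 20.8
var(Z) = E[Z²] − (E[Z])² = 20.8 − (-0.95)² = 19.8975

19.898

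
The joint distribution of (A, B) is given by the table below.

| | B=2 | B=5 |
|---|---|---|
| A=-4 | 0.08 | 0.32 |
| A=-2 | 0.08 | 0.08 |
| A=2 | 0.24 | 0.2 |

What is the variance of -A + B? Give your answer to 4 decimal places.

E[A] = -1.04,  E[B] = 3.8,  E[AB] = -5.2
V(A) = 8.8 − (-1.04)² = 7.7184;  V(B) = 16.6 − (3.8)² = 2.16
cov(A,B) = -5.2 − (-1.04)(3.8) = -1.248
V(-A + B) = (-1)²·7.7184 + (1)²·2.16 + 2·(-1)·(1)·-1.248 = 12.3744

12.3744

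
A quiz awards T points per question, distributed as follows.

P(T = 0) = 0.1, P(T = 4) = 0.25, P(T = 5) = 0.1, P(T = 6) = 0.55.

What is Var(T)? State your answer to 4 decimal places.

3.2600

E[T] = (0)(0.1) + (4)(0.25) + (5)(0.1) + (6)(0.55) = 4.8
E[T²] = (0)²(0.1) + (4)²(0.25) + (5)²(0.1) + (6)²(0.55) = 26.3
Var(T) = E[T²] − (E[T])² = 26.3 − (4.8)² = 3.26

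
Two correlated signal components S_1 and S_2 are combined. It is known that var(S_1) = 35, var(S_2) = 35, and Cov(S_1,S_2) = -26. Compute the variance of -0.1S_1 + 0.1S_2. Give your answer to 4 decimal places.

1.2200

var(-0.1S_1 + 0.1S_2) = (-0.1)²·var(S_1) + (0.1)²·var(S_2) + 2·(-0.1)·(0.1)·Cov(S_1,S_2)
= 0.01·35 + 0.01·35 + -0.02·-26 = 1.22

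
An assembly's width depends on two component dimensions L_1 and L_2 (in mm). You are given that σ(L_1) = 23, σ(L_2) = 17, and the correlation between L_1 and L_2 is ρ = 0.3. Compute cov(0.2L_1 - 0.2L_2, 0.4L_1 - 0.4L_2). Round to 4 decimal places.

Var(L_1) = (23)² = 529;  Var(L_2) = (17)² = 289
cov(L_1,L_2) = ρ·σ(L_1)·σ(L_2) = 0.3·23·17 = 117.3
cov(0.2L_1 - 0.2L_2, 0.4L_1 - 0.4L_2) = (0.2)(0.4)Var(L_1) + (-0.2)(-0.4)Var(L_2) + [(0.2)(-0.4) + (-0.2)(0.4)]cov(L_1,L_2)
= 0.08·529 + 0.08·289 + -0.16·117.3 = 46.672

46.6720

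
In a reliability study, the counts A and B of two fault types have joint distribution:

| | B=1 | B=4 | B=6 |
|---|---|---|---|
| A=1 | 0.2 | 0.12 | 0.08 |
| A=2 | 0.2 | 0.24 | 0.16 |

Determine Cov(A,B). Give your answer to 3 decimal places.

0.152

E[A] = 1.6,  E[B] = 3.28
E[AB] = 5.4
Cov(A,B) = E[AB] − E[A]E[B] = 5.4 − (1.6)(3.28) = 0.152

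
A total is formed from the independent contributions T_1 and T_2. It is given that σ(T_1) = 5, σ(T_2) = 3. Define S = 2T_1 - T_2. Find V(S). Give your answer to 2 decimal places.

109.00

V(T_1) = 25, V(T_2) = 9
By independence, V(S) = (2)²V(T_1) + (-1)²V(T_2)
= (2)²·25 + (-1)²·9 = 109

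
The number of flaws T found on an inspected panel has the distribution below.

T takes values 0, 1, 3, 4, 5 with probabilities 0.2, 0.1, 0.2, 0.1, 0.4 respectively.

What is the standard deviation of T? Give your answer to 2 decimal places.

1.97

E[T] = (0)(0.2) + (1)(0.1) + (3)(0.2) + (4)(0.1) + (5)(0.4) = 3.1
E[T²] = (0)²(0.2) + (1)²(0.1) + (3)²(0.2) + (4)²(0.1) + (5)²(0.4) = 13.5
Var(T) = E[T²] − (E[T])² = 13.5 − (3.1)² = 3.89
sd(T) = √3.89 ≈ 1.97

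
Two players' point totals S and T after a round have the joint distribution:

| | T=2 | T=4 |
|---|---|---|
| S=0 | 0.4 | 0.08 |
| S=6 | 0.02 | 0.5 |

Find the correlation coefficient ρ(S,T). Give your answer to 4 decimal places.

E[S] = 3.12,  E[T] = 3.16
E[ST] = 12.24
Cov(S,T) = E[ST] − E[S]E[T] = 12.24 − (3.12)(3.16) = 2.3808
var(S) = 8.9856,  var(T) = 0.9744
ρ = 2.3808 / √(8.9856·0.9744) ≈ 0.8046

0.8046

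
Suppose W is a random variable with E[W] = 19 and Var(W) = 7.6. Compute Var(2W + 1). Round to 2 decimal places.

Var(2W + 1) = (2)²·Var(W) = 4·7.6 = 30.4

30.40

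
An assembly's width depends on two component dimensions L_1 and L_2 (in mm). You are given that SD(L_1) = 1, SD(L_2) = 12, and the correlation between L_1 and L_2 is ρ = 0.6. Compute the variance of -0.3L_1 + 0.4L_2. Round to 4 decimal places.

21.4020

var(L_1) = (1)² = 1;  var(L_2) = (12)² = 144
Cov(L_1,L_2) = ρ·SD(L_1)·SD(L_2) = 0.6·1·12 = 7.2
var(-0.3L_1 + 0.4L_2) = (-0.3)²·var(L_1) + (0.4)²·var(L_2) + 2·(-0.3)·(0.4)·Cov(L_1,L_2)
= 0.09·1 + 0.16·144 + -0.24·7.2 = 21.402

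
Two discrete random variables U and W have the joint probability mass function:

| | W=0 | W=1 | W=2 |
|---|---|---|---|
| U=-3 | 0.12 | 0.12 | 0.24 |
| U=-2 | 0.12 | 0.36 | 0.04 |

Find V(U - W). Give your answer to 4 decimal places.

E[U] = -2.48,  E[W] = 1.04,  E[UW] = -2.68
V(U) = 6.4 − (-2.48)² = 0.2496;  V(W) = 1.6 − (1.04)² = 0.5184
cov(U,W) = -2.68 − (-2.48)(1.04) = -0.1008
V(U - W) = (1)²·0.2496 + (-1)²·0.5184 + 2·(1)·(-1)·-0.1008 = 0.9696

0.9696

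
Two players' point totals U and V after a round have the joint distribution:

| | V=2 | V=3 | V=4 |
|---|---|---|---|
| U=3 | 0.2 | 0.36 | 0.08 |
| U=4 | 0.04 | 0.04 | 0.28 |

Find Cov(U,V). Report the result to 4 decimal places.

E[U] = 3.36,  E[V] = 3.12
E[UV] = 10.68
Cov(U,V) = E[UV] − E[U]E[V] = 10.68 − (3.36)(3.12) = 0.1968

0.1968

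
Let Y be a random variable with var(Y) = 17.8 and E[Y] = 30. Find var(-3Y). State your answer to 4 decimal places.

var(-3Y) = (-3)²·var(Y) = 9·17.8 = 160.2

160.2000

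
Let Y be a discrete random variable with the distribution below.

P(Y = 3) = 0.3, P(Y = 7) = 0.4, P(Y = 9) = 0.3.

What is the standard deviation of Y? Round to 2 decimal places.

2.37

E[Y] = (3)(0.3) + (7)(0.4) + (9)(0.3) = 6.4
E[Y²] = (3)²(0.3) + (7)²(0.4) + (9)²(0.3) = 46.6
V(Y) = E[Y²] − (E[Y])² = 46.6 − (6.4)² = 5.64
SD(Y) = √5.64 ≈ 2.37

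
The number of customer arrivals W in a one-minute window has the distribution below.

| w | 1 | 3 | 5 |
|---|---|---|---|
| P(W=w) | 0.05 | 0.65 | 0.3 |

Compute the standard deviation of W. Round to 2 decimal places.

1.07

E[W] = (1)(0.05) + (3)(0.65) + (5)(0.3) = 3.5
E[W²] = (1)²(0.05) + (3)²(0.65) + (5)²(0.3) = 13.4
V(W) = E[W²] − (E[W])² = 13.4 − (3.5)² = 1.15
sd(W) = √1.15 ≈ 1.07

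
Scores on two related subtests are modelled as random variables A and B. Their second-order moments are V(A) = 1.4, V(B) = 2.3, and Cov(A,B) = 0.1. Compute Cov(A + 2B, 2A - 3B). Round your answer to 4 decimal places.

-10.9000

Cov(A + 2B, 2A - 3B) = (1)(2)V(A) + (2)(-3)V(B) + [(1)(-3) + (2)(2)]Cov(A,B)
= 2·1.4 + -6·2.3 + 1·0.1 = -10.9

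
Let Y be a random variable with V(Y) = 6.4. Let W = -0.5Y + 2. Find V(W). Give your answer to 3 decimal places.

1.600

V(-0.5Y + 2) = (-0.5)²·V(Y) = 0.25·6.4 = 1.6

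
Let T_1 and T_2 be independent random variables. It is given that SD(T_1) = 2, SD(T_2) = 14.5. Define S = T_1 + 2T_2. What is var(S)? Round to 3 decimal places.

845.000

var(T_1) = 4, var(T_2) = 210.25
By independence, var(S) = (1)²var(T_1) + (2)²var(T_2)
= (1)²·4 + (2)²·210.25 = 845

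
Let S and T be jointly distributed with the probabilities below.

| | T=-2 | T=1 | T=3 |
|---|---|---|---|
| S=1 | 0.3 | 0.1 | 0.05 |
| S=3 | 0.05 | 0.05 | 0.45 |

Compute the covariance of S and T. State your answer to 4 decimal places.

1.5550

E[S] = 2.1,  E[T] = 0.95
E[ST] = 3.55
Cov(S,T) = E[ST] − E[S]E[T] = 3.55 − (2.1)(0.95) = 1.555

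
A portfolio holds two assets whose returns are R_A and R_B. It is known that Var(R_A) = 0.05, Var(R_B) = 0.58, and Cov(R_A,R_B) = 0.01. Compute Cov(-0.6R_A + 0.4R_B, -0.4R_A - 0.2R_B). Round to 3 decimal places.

-0.035

Cov(-0.6R_A + 0.4R_B, -0.4R_A - 0.2R_B) = (-0.6)(-0.4)Var(R_A) + (0.4)(-0.2)Var(R_B) + [(-0.6)(-0.2) + (0.4)(-0.4)]Cov(R_A,R_B)
= 0.24·0.05 + -0.08·0.58 + -0.04·0.01 = -0.0348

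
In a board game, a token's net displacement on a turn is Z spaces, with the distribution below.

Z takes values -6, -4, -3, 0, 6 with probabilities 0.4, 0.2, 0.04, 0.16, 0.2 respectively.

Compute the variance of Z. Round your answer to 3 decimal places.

20.666

E[Z] = (-6)(0.4) + (-4)(0.2) + (-3)(0.04) + (0)(0.16) + (6)(0.2) = -2.12
E[Z²] = (-6)²(0.4) + (-4)²(0.2) + (-3)²(0.04) + (0)²(0.16) + (6)²(0.2) = 25.16
Var(Z) = E[Z²] − (E[Z])² = 25.16 − (-2.12)² = 20.6656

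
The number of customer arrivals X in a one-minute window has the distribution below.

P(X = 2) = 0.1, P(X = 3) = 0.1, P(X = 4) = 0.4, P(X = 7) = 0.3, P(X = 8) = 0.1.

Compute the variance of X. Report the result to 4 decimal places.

E[X] = (2)(0.1) + (3)(0.1) + (4)(0.4) + (7)(0.3) + (8)(0.1) = 5
E[X²] = (2)²(0.1) + (3)²(0.1) + (4)²(0.4) + (7)²(0.3) + (8)²(0.1) = 28.8
Var(X) = E[X²] − (E[X])² = 28.8 − (5)² = 3.8

3.8000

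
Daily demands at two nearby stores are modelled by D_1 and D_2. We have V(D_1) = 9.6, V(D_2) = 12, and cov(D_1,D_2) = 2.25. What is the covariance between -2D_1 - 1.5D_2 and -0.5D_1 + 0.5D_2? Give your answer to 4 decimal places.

cov(-2D_1 - 1.5D_2, -0.5D_1 + 0.5D_2) = (-2)(-0.5)V(D_1) + (-1.5)(0.5)V(D_2) + [(-2)(0.5) + (-1.5)(-0.5)]cov(D_1,D_2)
= 1·9.6 + -0.75·12 + -0.25·2.25 = 0.0375

0.0375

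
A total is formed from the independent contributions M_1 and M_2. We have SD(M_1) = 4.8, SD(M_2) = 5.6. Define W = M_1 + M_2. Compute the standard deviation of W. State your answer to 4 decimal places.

7.3756

Var(M_1) = 23.04, Var(M_2) = 31.36
By independence, Var(W) = (1)²Var(M_1) + (1)²Var(M_2)
= (1)²·23.04 + (1)²·31.36 = 54.4
SD(W) = √54.4 ≈ 7.3756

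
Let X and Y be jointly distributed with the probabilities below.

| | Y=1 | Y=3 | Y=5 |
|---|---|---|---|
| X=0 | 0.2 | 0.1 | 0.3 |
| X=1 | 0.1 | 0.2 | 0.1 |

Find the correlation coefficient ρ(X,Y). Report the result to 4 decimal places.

E[X] = 0.4,  E[Y] = 3.2
E[XY] = 1.2
cov(X,Y) = E[XY] − E[X]E[Y] = 1.2 − (0.4)(3.2) = -0.08
V(X) = 0.24,  V(Y) = 2.76
ρ = -0.08 / √(0.24·2.76) ≈ -0.0983

-0.0983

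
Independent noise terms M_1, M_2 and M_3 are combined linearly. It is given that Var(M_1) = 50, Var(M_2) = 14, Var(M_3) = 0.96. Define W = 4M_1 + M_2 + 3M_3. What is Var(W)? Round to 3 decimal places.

822.640

By independence, Var(W) = (4)²Var(M_1) + (1)²Var(M_2) + (3)²Var(M_3)
= (4)²·50 + (1)²·14 + (3)²·0.96 = 822.64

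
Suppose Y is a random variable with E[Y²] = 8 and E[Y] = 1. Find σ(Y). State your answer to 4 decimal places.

2.6458

var(Y) = 8 − (1)² = 7
σ(Y) = √7 ≈ 2.6458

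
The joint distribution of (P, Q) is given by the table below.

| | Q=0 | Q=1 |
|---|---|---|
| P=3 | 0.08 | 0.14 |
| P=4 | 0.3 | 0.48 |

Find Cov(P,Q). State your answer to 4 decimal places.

-0.0036

E[P] = 3.78,  E[Q] = 0.62
E[PQ] = 2.34
Cov(P,Q) = E[PQ] − E[P]E[Q] = 2.34 − (3.78)(0.62) = -0.0036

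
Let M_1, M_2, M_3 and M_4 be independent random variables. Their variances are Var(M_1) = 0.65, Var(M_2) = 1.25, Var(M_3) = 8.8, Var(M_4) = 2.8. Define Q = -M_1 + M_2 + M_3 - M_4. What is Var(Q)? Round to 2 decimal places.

By independence, Var(Q) = (-1)²Var(M_1) + (1)²Var(M_2) + (1)²Var(M_3) + (-1)²Var(M_4)
= (-1)²·0.65 + (1)²·1.25 + (1)²·8.8 + (-1)²·2.8 = 13.5

13.50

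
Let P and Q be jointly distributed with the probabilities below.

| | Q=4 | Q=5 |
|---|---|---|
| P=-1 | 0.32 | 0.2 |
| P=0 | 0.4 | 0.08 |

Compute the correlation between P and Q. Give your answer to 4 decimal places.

-0.2425

E[P] = -0.52,  E[Q] = 4.28
E[PQ] = -2.28
cov(P,Q) = E[PQ] − E[P]E[Q] = -2.28 − (-0.52)(4.28) = -0.0544
V(P) = 0.2496,  V(Q) = 0.2016
ρ = -0.0544 / √(0.2496·0.2016) ≈ -0.2425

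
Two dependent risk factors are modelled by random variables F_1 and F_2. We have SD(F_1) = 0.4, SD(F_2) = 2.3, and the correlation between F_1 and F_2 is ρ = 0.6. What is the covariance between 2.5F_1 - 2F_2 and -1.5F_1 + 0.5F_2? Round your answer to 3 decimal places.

-3.544

Var(F_1) = (0.4)² = 0.16;  Var(F_2) = (2.3)² = 5.29
Cov(F_1,F_2) = ρ·SD(F_1)·SD(F_2) = 0.6·0.4·2.3 = 0.552
Cov(2.5F_1 - 2F_2, -1.5F_1 + 0.5F_2) = (2.5)(-1.5)Var(F_1) + (-2)(0.5)Var(F_2) + [(2.5)(0.5) + (-2)(-1.5)]Cov(F_1,F_2)
= -3.75·0.16 + -1·5.29 + 4.25·0.552 = -3.544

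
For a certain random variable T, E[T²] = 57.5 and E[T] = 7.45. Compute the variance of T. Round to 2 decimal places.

2.00

var(T) = 57.5 − (7.45)² = 1.9975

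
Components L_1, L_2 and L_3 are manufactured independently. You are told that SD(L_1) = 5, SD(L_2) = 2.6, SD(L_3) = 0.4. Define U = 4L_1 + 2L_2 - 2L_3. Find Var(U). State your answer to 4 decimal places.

Var(L_1) = 25, Var(L_2) = 6.76, Var(L_3) = 0.16
By independence, Var(U) = (4)²Var(L_1) + (2)²Var(L_2) + (-2)²Var(L_3)
= (4)²·25 + (2)²·6.76 + (-2)²·0.16 = 427.68

427.6800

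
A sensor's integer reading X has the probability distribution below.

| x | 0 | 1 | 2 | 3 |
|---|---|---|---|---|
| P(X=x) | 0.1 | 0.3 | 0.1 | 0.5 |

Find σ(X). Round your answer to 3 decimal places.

E[X] = (0)(0.1) + (1)(0.3) + (2)(0.1) + (3)(0.5) = 2
E[X²] = (0)²(0.1) + (1)²(0.3) + (2)²(0.1) + (3)²(0.5) = 5.2
Var(X) = E[X²] − (E[X])² = 5.2 − (2)² = 1.2
σ(X) = √1.2 ≈ 1.095

1.095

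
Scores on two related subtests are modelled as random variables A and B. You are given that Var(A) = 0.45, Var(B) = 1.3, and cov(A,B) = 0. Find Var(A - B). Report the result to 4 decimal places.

Var(A - B) = (1)²·Var(A) + (-1)²·Var(B) + 2·(1)·(-1)·cov(A,B)
= 1·0.45 + 1·1.3 + -2·0 = 1.75

1.7500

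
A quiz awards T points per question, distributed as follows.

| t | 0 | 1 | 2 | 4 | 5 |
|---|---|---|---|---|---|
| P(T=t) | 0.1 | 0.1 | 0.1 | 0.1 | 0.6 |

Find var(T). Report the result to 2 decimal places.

E[T] = (0)(0.1) + (1)(0.1) + (2)(0.1) + (4)(0.1) + (5)(0.6) = 3.7
E[T²] = (0)²(0.1) + (1)²(0.1) + (2)²(0.1) + (4)²(0.1) + (5)²(0.6) = 17.1
var(T) = E[T²] − (E[T])² = 17.1 − (3.7)² = 3.41

3.41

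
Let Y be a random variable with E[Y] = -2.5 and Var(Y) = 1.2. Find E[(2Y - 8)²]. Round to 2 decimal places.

173.80

E[2Y - 8] = 2·-2.5 − 8 = -13
Var(2Y - 8) = (2)²·1.2 = 4.8
E[(2Y - 8)²] = Var((2Y - 8)) + (E[(2Y - 8)])² = 4.8 + (-13)² = 173.8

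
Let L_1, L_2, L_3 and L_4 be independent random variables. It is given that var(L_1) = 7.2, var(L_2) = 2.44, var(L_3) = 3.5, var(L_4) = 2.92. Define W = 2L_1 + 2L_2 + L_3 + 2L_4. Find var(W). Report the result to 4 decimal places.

By independence, var(W) = (2)²var(L_1) + (2)²var(L_2) + (1)²var(L_3) + (2)²var(L_4)
= (2)²·7.2 + (2)²·2.44 + (1)²·3.5 + (2)²·2.92 = 53.74

53.7400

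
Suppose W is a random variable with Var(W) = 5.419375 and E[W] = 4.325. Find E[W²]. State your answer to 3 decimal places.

24.125

E[W²] = Var(W) + (E[W])² = 5.419375 + (4.325)² = 24.125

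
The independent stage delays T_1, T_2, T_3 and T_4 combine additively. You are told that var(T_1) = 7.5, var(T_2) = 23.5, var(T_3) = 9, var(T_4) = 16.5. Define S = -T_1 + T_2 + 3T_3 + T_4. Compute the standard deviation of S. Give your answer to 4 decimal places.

By independence, var(S) = (-1)²var(T_1) + (1)²var(T_2) + (3)²var(T_3) + (1)²var(T_4)
= (-1)²·7.5 + (1)²·23.5 + (3)²·9 + (1)²·16.5 = 128.5
σ(S) = √128.5 ≈ 11.3358

11.3358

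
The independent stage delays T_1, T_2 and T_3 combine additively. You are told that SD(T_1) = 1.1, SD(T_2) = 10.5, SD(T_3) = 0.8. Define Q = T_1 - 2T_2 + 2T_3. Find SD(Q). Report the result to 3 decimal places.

21.090

Var(T_1) = 1.21, Var(T_2) = 110.25, Var(T_3) = 0.64
By independence, Var(Q) = (1)²Var(T_1) + (-2)²Var(T_2) + (2)²Var(T_3)
= (1)²·1.21 + (-2)²·110.25 + (2)²·0.64 = 444.77
SD(Q) = √444.77 ≈ 21.090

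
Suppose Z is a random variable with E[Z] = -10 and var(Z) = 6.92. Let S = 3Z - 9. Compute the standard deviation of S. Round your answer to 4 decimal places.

7.8918

var(3Z - 9) = (3)²·6.92 = 62.28
SD(S) = √62.28 ≈ 7.8918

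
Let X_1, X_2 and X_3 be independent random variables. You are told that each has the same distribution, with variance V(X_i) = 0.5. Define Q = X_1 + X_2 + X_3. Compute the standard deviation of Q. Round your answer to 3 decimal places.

1.225

By independence, V(Q) = (1)²V(X_1) + (1)²V(X_2) + (1)²V(X_3)
= (1)²·0.5 + (1)²·0.5 + (1)²·0.5 = 1.5
sd(Q) = √1.5 ≈ 1.225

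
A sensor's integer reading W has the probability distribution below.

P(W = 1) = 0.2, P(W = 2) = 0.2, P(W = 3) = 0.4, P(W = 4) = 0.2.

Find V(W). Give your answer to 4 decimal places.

E[W] = (1)(0.2) + (2)(0.2) + (3)(0.4) + (4)(0.2) = 2.6
E[W²] = (1)²(0.2) + (2)²(0.2) + (3)²(0.4) + (4)²(0.2) = 7.8
V(W) = E[W²] − (E[W])² = 7.8 − (2.6)² = 1.04

1.0400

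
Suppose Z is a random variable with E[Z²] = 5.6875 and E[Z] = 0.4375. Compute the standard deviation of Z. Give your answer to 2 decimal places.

2.34

var(Z) = 5.6875 − (0.4375)² = 5.49609375
σ(Z) = √5.49609375 ≈ 2.34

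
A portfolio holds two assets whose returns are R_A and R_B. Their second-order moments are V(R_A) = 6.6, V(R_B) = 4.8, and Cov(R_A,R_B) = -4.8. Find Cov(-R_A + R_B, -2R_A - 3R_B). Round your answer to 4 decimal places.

-6.0000

Cov(-R_A + R_B, -2R_A - 3R_B) = (-1)(-2)V(R_A) + (1)(-3)V(R_B) + [(-1)(-3) + (1)(-2)]Cov(R_A,R_B)
= 2·6.6 + -3·4.8 + 1·-4.8 = -6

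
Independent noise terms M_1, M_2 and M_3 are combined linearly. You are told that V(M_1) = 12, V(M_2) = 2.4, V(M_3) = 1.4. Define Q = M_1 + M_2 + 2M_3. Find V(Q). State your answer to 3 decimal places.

By independence, V(Q) = (1)²V(M_1) + (1)²V(M_2) + (2)²V(M_3)
= (1)²·12 + (1)²·2.4 + (2)²·1.4 = 20

20.000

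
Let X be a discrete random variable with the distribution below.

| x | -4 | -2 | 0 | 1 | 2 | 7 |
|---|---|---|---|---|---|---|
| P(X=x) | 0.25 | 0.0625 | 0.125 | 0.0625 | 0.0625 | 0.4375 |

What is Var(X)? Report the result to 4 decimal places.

21.4844

E[X] = (-4)(0.25) + (-2)(0.0625) + (0)(0.125) + (1)(0.0625) + (2)(0.0625) + (7)(0.4375) = 2.125
E[X²] = (-4)²(0.25) + (-2)²(0.0625) + (0)²(0.125) + (1)²(0.0625) + (2)²(0.0625) + (7)²(0.4375) = 26
Var(X) = E[X²] − (E[X])² = 26 − (2.125)² = 21.484375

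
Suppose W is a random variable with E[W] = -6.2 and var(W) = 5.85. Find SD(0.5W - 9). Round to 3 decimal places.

1.209

var(0.5W - 9) = (0.5)²·5.85 = 1.4625
SD(0.5W - 9) = √1.4625 ≈ 1.209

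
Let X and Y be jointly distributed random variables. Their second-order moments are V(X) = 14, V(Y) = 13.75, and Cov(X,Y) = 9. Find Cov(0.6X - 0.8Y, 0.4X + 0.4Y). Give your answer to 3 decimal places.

Cov(0.6X - 0.8Y, 0.4X + 0.4Y) = (0.6)(0.4)V(X) + (-0.8)(0.4)V(Y) + [(0.6)(0.4) + (-0.8)(0.4)]Cov(X,Y)
= 0.24·14 + -0.32·13.75 + -0.08·9 = -1.76

-1.760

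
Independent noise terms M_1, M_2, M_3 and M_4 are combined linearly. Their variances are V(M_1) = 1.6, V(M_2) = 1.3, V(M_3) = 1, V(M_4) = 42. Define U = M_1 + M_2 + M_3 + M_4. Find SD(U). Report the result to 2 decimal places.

By independence, V(U) = (1)²V(M_1) + (1)²V(M_2) + (1)²V(M_3) + (1)²V(M_4)
= (1)²·1.6 + (1)²·1.3 + (1)²·1 + (1)²·42 = 45.9
SD(U) = √45.9 ≈ 6.77

6.77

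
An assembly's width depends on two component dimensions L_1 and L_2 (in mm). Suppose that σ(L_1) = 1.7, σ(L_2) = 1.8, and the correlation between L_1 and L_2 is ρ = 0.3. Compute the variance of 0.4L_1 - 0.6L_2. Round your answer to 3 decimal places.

1.188

Var(L_1) = (1.7)² = 2.89;  Var(L_2) = (1.8)² = 3.24
cov(L_1,L_2) = ρ·σ(L_1)·σ(L_2) = 0.3·1.7·1.8 = 0.918
Var(0.4L_1 - 0.6L_2) = (0.4)²·Var(L_1) + (-0.6)²·Var(L_2) + 2·(0.4)·(-0.6)·cov(L_1,L_2)
= 0.16·2.89 + 0.36·3.24 + -0.48·0.918 = 1.18816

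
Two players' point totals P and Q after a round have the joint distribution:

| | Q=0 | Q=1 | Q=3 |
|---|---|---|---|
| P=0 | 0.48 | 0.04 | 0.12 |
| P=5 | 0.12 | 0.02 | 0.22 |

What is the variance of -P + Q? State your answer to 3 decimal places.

4.802

E[P] = 1.8,  E[Q] = 1.08,  E[PQ] = 3.4
Var(P) = 9 − (1.8)² = 5.76;  Var(Q) = 3.12 − (1.08)² = 1.9536
Cov(P,Q) = 3.4 − (1.8)(1.08) = 1.456
Var(-P + Q) = (-1)²·5.76 + (1)²·1.9536 + 2·(-1)·(1)·1.456 = 4.8016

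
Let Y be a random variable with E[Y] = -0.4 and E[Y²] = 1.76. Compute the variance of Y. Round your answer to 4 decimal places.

1.6000

Var(Y) = 1.76 − (-0.4)² = 1.6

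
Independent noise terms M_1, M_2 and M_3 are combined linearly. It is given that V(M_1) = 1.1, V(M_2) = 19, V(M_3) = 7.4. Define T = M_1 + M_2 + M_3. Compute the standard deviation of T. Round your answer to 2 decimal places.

By independence, V(T) = (1)²V(M_1) + (1)²V(M_2) + (1)²V(M_3)
= (1)²·1.1 + (1)²·19 + (1)²·7.4 = 27.5
sd(T) = √27.5 ≈ 5.24

5.24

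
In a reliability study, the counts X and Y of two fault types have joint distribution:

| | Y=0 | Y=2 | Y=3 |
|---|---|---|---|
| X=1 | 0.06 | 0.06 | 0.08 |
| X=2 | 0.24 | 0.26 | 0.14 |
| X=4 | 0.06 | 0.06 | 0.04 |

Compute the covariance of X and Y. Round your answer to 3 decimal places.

E[X] = 2.12,  E[Y] = 1.54
E[XY] = 3.2
cov(X,Y) = E[XY] − E[X]E[Y] = 3.2 − (2.12)(1.54) = -0.0648

-0.065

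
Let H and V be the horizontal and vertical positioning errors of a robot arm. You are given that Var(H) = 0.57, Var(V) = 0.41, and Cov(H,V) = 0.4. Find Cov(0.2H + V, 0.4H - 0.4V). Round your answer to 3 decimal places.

0.010

Cov(0.2H + V, 0.4H - 0.4V) = (0.2)(0.4)Var(H) + (1)(-0.4)Var(V) + [(0.2)(-0.4) + (1)(0.4)]Cov(H,V)
= 0.08·0.57 + -0.4·0.41 + 0.32·0.4 = 0.0096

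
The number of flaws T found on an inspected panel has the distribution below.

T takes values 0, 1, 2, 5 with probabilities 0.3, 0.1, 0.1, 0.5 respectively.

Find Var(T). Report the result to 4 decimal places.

E[T] = (0)(0.3) + (1)(0.1) + (2)(0.1) + (5)(0.5) = 2.8
E[T²] = (0)²(0.3) + (1)²(0.1) + (2)²(0.1) + (5)²(0.5) = 13
Var(T) = E[T²] − (E[T])² = 13 − (2.8)² = 5.16

5.1600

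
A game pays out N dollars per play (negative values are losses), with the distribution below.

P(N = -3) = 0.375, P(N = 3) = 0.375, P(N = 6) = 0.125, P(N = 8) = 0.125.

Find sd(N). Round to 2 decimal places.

4.02

E[N] = (-3)(0.375) + (3)(0.375) + (6)(0.125) + (8)(0.125) = 1.75
E[N²] = (-3)²(0.375) + (3)²(0.375) + (6)²(0.125) + (8)²(0.125) = 19.25
var(N) = E[N²] − (E[N])² = 19.25 − (1.75)² = 16.1875
sd(N) = √16.1875 ≈ 4.02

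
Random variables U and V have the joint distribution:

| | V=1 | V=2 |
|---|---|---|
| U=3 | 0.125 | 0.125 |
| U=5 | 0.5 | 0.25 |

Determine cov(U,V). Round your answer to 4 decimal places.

-0.0625

E[U] = 4.5,  E[V] = 1.375
E[UV] = 6.125
cov(U,V) = E[UV] − E[U]E[V] = 6.125 − (4.5)(1.375) = -0.0625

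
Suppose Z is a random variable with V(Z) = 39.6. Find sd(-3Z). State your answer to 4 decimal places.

18.8786

V(-3Z) = (-3)²·39.6 = 356.4
sd(-3Z) = √356.4 ≈ 18.8786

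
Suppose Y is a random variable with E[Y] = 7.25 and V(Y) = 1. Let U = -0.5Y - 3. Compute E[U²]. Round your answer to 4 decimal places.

44.1406

E[-0.5Y - 3] = -0.5·7.25 − 3 = -6.625
V(-0.5Y - 3) = (-0.5)²·1 = 0.25
E[U²] = V(U) + (E[U])² = 0.25 + (-6.625)² = 44.140625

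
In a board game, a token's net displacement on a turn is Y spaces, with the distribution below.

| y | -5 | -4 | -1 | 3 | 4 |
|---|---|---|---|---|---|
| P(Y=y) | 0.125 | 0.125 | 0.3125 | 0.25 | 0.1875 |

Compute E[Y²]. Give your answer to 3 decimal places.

E[Y²] = (-5)²(0.125) + (-4)²(0.125) + (-1)²(0.3125) + (3)²(0.25) + (4)²(0.1875) = 10.6875

10.688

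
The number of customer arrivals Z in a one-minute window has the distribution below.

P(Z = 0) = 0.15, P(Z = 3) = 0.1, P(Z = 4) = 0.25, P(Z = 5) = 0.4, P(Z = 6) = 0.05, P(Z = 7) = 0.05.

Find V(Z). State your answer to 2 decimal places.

E[Z] = (0)(0.15) + (3)(0.1) + (4)(0.25) + (5)(0.4) + (6)(0.05) + (7)(0.05) = 3.95
E[Z²] = (0)²(0.15) + (3)²(0.1) + (4)²(0.25) + (5)²(0.4) + (6)²(0.05) + (7)²(0.05) = 19.15
V(Z) = E[Z²] − (E[Z])² = 19.15 − (3.95)² = 3.5475

3.55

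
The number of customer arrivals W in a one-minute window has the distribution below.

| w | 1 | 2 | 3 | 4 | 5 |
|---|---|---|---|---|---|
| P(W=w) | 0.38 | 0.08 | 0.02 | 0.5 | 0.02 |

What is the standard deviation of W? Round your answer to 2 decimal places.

1.45

E[W] = (1)(0.38) + (2)(0.08) + (3)(0.02) + (4)(0.5) + (5)(0.02) = 2.7
E[W²] = (1)²(0.38) + (2)²(0.08) + (3)²(0.02) + (4)²(0.5) + (5)²(0.02) = 9.38
var(W) = E[W²] − (E[W])² = 9.38 − (2.7)² = 2.09
SD(W) = √2.09 ≈ 1.45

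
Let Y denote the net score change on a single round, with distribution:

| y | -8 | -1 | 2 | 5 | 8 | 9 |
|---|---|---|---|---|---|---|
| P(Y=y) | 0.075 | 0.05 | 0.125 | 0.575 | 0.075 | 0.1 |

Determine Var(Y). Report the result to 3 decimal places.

E[Y] = (-8)(0.075) + (-1)(0.05) + (2)(0.125) + (5)(0.575) + (8)(0.075) + (9)(0.1) = 3.975
E[Y²] = (-8)²(0.075) + (-1)²(0.05) + (2)²(0.125) + (5)²(0.575) + (8)²(0.075) + (9)²(0.1) = 32.625
Var(Y) = E[Y²] − (E[Y])² = 32.625 − (3.975)² = 16.824375

16.824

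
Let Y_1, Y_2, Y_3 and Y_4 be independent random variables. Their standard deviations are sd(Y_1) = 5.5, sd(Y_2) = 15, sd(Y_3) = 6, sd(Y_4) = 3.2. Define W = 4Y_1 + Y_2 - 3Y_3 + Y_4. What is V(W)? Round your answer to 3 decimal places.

1043.240

V(Y_1) = 30.25, V(Y_2) = 225, V(Y_3) = 36, V(Y_4) = 10.24
By independence, V(W) = (4)²V(Y_1) + (1)²V(Y_2) + (-3)²V(Y_3) + (1)²V(Y_4)
= (4)²·30.25 + (1)²·225 + (-3)²·36 + (1)²·10.24 = 1043.24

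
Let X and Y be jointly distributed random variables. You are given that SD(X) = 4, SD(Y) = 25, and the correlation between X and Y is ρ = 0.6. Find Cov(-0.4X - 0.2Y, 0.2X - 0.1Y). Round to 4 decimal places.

Var(X) = (4)² = 16;  Var(Y) = (25)² = 625
Cov(X,Y) = ρ·SD(X)·SD(Y) = 0.6·4·25 = 60
Cov(-0.4X - 0.2Y, 0.2X - 0.1Y) = (-0.4)(0.2)Var(X) + (-0.2)(-0.1)Var(Y) + [(-0.4)(-0.1) + (-0.2)(0.2)]Cov(X,Y)
= -0.08·16 + 0.02·625 + 0·60 = 11.22

11.2200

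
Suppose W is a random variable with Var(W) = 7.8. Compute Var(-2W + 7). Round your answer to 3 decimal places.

Var(-2W + 7) = (-2)²·Var(W) = 4·7.8 = 31.2

31.200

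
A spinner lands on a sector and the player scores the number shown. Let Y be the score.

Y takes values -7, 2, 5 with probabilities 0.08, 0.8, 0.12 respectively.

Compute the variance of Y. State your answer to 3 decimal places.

E[Y] = (-7)(0.08) + (2)(0.8) + (5)(0.12) = 1.64
E[Y²] = (-7)²(0.08) + (2)²(0.8) + (5)²(0.12) = 10.12
Var(Y) = E[Y²] − (E[Y])² = 10.12 − (1.64)² = 7.4304

7.430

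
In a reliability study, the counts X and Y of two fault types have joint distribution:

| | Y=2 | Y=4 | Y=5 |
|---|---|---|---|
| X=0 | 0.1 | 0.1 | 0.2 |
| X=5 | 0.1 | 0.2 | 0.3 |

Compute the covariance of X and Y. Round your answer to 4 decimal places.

0.2000

E[X] = 3,  E[Y] = 4.1
E[XY] = 12.5
Cov(X,Y) = E[XY] − E[X]E[Y] = 12.5 − (3)(4.1) = 0.2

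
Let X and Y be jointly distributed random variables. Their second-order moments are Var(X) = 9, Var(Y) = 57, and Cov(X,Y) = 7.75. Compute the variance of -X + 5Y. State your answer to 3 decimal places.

Var(-X + 5Y) = (-1)²·Var(X) + (5)²·Var(Y) + 2·(-1)·(5)·Cov(X,Y)
= 1·9 + 25·57 + -10·7.75 = 1356.5

1356.500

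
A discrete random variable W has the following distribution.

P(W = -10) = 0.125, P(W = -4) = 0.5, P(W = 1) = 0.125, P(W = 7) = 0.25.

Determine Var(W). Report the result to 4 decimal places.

E[W] = (-10)(0.125) + (-4)(0.5) + (1)(0.125) + (7)(0.25) = -1.375
E[W²] = (-10)²(0.125) + (-4)²(0.5) + (1)²(0.125) + (7)²(0.25) = 32.875
Var(W) = E[W²] − (E[W])² = 32.875 − (-1.375)² = 30.984375

30.9844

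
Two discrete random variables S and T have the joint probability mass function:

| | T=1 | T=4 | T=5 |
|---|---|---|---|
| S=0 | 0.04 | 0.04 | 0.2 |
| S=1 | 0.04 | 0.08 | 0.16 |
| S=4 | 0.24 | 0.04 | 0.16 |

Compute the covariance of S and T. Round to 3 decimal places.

-1.302

E[S] = 2.04,  E[T] = 3.56
E[ST] = 5.96
Cov(S,T) = E[ST] − E[S]E[T] = 5.96 − (2.04)(3.56) = -1.3024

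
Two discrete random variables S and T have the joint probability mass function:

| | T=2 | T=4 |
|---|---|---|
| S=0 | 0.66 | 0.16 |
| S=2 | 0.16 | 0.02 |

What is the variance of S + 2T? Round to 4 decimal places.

2.7536

E[S] = 0.36,  E[T] = 2.36,  E[ST] = 0.8
Var(S) = 0.72 − (0.36)² = 0.5904;  Var(T) = 6.16 − (2.36)² = 0.5904
cov(S,T) = 0.8 − (0.36)(2.36) = -0.0496
Var(S + 2T) = (1)²·0.5904 + (2)²·0.5904 + 2·(1)·(2)·-0.0496 = 2.7536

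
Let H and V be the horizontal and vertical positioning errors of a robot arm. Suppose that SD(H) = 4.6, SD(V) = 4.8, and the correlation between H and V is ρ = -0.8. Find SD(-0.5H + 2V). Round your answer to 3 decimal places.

11.523

var(H) = (4.6)² = 21.16;  var(V) = (4.8)² = 23.04
cov(H,V) = ρ·SD(H)·SD(V) = -0.8·4.6·4.8 = -17.664
var(-0.5H + 2V) = (-0.5)²·var(H) + (2)²·var(V) + 2·(-0.5)·(2)·cov(H,V)
= 0.25·21.16 + 4·23.04 + -2·-17.664 = 132.778
SD(-0.5H + 2V) = √132.778 ≈ 11.523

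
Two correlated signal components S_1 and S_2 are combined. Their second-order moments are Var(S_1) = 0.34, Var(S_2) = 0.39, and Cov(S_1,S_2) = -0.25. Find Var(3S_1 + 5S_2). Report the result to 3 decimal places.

Var(3S_1 + 5S_2) = (3)²·Var(S_1) + (5)²·Var(S_2) + 2·(3)·(5)·Cov(S_1,S_2)
= 9·0.34 + 25·0.39 + 30·-0.25 = 5.31

5.310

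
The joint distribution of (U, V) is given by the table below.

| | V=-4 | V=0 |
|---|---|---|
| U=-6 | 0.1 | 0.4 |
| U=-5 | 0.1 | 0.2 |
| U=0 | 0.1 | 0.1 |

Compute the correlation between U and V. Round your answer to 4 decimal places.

-0.2381

E[U] = -4.5,  E[V] = -1.2
E[UV] = 4.4
Cov(U,V) = E[UV] − E[U]E[V] = 4.4 − (-4.5)(-1.2) = -1
var(U) = 5.25,  var(V) = 3.36
ρ = -1 / √(5.25·3.36) ≈ -0.2381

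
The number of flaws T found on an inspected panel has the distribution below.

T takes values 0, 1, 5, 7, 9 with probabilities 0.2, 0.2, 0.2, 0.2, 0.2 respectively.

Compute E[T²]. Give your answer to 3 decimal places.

31.200

E[T²] = (0)²(0.2) + (1)²(0.2) + (5)²(0.2) + (7)²(0.2) + (9)²(0.2) = 31.2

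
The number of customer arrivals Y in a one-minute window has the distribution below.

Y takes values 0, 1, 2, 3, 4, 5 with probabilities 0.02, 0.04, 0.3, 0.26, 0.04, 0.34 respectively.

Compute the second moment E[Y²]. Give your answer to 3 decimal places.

12.720

E[Y²] = (0)²(0.02) + (1)²(0.04) + (2)²(0.3) + (3)²(0.26) + (4)²(0.04) + (5)²(0.34) = 12.72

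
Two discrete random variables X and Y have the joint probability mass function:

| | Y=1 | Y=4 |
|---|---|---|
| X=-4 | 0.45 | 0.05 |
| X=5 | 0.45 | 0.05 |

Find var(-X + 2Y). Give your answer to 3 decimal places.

23.490

E[X] = 0.5,  E[Y] = 1.3,  E[XY] = 0.65
var(X) = 20.5 − (0.5)² = 20.25;  var(Y) = 2.5 − (1.3)² = 0.81
cov(X,Y) = 0.65 − (0.5)(1.3) = 0
var(-X + 2Y) = (-1)²·20.25 + (2)²·0.81 + 2·(-1)·(2)·0 = 23.49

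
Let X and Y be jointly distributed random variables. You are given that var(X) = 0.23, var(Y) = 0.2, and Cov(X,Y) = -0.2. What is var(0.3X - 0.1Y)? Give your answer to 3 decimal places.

var(0.3X - 0.1Y) = (0.3)²·var(X) + (-0.1)²·var(Y) + 2·(0.3)·(-0.1)·Cov(X,Y)
= 0.09·0.23 + 0.01·0.2 + -0.06·-0.2 = 0.0347

0.035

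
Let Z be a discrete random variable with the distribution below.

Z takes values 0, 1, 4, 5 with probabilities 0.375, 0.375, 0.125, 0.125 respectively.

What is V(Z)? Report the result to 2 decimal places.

3.25

E[Z] = (0)(0.375) + (1)(0.375) + (4)(0.125) + (5)(0.125) = 1.5
E[Z²] = (0)²(0.375) + (1)²(0.375) + (4)²(0.125) + (5)²(0.125) = 5.5
V(Z) = E[Z²] − (E[Z])² = 5.5 − (1.5)² = 3.25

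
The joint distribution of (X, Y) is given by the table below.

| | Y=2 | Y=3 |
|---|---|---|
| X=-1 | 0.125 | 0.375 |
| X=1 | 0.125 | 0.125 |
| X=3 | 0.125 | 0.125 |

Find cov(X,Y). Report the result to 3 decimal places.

E[X] = 0.5,  E[Y] = 2.625
E[XY] = 1.125
cov(X,Y) = E[XY] − E[X]E[Y] = 1.125 − (0.5)(2.625) = -0.1875

-0.188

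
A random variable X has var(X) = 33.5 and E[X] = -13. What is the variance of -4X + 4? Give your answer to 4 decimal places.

var(-4X + 4) = (-4)²·var(X) = 16·33.5 = 536

536.0000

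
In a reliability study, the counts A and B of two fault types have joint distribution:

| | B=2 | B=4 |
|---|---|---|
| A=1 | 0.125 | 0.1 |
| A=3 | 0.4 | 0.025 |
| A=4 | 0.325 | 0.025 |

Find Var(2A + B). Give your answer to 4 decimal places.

4.1900

E[A] = 2.9,  E[B] = 2.3,  E[AB] = 6.35
Var(A) = 9.65 − (2.9)² = 1.24;  Var(B) = 5.8 − (2.3)² = 0.51
Cov(A,B) = 6.35 − (2.9)(2.3) = -0.32
Var(2A + B) = (2)²·1.24 + (1)²·0.51 + 2·(2)·(1)·-0.32 = 4.19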